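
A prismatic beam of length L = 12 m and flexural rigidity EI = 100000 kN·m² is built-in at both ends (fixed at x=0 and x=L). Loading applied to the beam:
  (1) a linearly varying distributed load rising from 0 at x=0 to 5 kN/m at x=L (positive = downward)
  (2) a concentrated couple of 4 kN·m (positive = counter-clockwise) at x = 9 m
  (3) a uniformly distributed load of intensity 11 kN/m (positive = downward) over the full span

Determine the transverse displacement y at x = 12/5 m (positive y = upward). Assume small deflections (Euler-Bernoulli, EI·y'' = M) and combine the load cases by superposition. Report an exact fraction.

Load 1 — triangular load w₀=5 kN/m (0→w₀ over full span):
  y_1 = -w₀x²(L-x)²(x+2L)/(120LEI) = -5·(12/5)²·(12-(12/5))²·((12/5)+2·12)/(120·12·100000) = -4752/9765625 m
Load 2 — applied couple M₀=4 kN·m at a=9 m (b=L-a=3):
  y_2 = (R_Ax³/6 - M_Ax²/2)/EI  [x≤a] with R_A=3/8, M_A=5/4 = ((3/8)·(12/5)³/6 - (5/4)·(12/5)²/2)/100000 = -171/6250000 m
Load 3 — uniform load w=11 kN/m over full span:
  y_3 = -wx²(L-x)²/(24EI) = -11·(12/5)²·(12-(12/5))²/(24·100000) = -4752/1953125 m
Superposition: y = Σ y_i = -460467/156250000 m ≈ -0.002947 m

y(12/5) = -460467/156250000 m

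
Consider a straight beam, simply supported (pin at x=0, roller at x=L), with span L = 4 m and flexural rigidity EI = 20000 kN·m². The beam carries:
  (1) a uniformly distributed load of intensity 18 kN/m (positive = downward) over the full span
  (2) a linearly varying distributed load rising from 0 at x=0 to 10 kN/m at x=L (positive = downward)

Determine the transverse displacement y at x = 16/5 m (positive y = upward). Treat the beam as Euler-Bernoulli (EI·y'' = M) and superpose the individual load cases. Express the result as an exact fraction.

Load 1 — uniform load w=18 kN/m over full span:
  y_1 = -wx(L³-2Lx²+x³)/(24EI) = -18·(16/5)·(4³-2·4·(16/5)²+(16/5)³)/(24·20000) = -696/390625 m
Load 2 — triangular load w₀=10 kN/m (0→w₀ over full span):
  y_2 = -w₀x(7L⁴-10L²x²+3x⁴)/(360LEI) = -10·(16/5)·(7·4⁴-10·4²·(16/5)²+3·(16/5)⁴)/(360·4·20000) = -1016/1953125 m
Superposition: y = Σ y_i = -4496/1953125 m ≈ -0.002302 m

y(16/5) = -4496/1953125 m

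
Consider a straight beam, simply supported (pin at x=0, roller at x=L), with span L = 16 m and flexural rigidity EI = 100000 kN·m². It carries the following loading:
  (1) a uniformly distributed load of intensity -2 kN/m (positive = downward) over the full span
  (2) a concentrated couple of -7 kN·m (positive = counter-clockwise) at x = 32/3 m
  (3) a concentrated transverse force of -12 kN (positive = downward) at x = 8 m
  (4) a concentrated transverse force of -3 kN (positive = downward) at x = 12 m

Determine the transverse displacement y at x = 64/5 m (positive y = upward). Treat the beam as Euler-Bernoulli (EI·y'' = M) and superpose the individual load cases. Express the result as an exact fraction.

y(64/5) = 305801/17578125 m

Load 1 — uniform load w=-2 kN/m over full span:
  y_1 = -wx(L³-2Lx²+x³)/(24EI) = -(-2)·(64/5)·(16³-2·16·(64/5)²+(64/5)³)/(24·100000) = 59392/5859375 m
Load 2 — applied couple M₀=-7 kN·m at a=32/3 m (b=L-a=16/3):
  y_2 = (M₀x³/(6L)-M₀(x-a)²/2+C₁x)/EI  [x>a] with C₁=M₀(3b²-L²)/(6L)=112/9 = ((-7)·(64/5)³/(6·16)-(-7)·((64/5)-(32/3))²/2+(112/9)·(64/5))/100000 = 784/3515625 m
Load 3 — point force P=-12 kN at a=8 m (b=L-a=8):
  y_3 = -Pa(L-x)(2Lx-a²-x²)/(6LEI)  [x>a] = -(-12)·8·(16-(64/5))·(2·16·(64/5)-8²-(64/5)²)/(6·16·100000) = 2272/390625 m
Load 4 — point force P=-3 kN at a=12 m (b=L-a=4):
  y_4 = -Pa(L-x)(2Lx-a²-x²)/(6LEI)  [x>a] = -(-3)·12·(16-(64/5))·(2·16·(64/5)-12²-(64/5)²)/(6·16·100000) = 477/390625 m
Superposition: y = Σ y_i = 305801/17578125 m ≈ 0.017397 m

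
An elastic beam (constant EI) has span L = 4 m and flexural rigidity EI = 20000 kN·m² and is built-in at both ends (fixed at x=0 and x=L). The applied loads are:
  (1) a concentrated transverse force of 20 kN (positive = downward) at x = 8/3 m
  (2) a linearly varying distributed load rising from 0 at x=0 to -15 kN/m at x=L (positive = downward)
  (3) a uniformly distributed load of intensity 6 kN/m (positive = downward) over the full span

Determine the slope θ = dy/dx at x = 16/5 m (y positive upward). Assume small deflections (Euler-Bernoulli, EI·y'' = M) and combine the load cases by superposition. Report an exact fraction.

θ(16/5) = 392/2109375 rad

Load 1 — point force P=20 kN at a=8/3 m (b=L-a=4/3):
  θ_1 = Pa²(L-x)(2bL-(3b+a)(L-x))/(2L³EI)  [x>a] = 20·(8/3)²·(4-(16/5))·(2·(4/3)·4-(3·(4/3)+(8/3))·(4-(16/5)))/(2·4³·20000) = 4/16875 rad
Load 2 — triangular load w₀=-15 kN/m (0→w₀ over full span):
  θ_2 = -w₀(2x(L-x)(L-2x)(x+2L)+x²(L-x)²)/(120LEI) = -(-15)·(2·(16/5)·(4-(16/5))·(4-2·(16/5))·((16/5)+2·4)+(16/5)²·(4-(16/5))²)/(120·4·20000) = -16/78125 rad
Load 3 — uniform load w=6 kN/m over full span:
  θ_3 = -wx(L-x)(L-2x)/(12EI) = -6·(16/5)·(4-(16/5))·(4-2·(16/5))/(12·20000) = 12/78125 rad
Superposition: θ = Σ θ_i = 392/2109375 rad ≈ 0.000186 rad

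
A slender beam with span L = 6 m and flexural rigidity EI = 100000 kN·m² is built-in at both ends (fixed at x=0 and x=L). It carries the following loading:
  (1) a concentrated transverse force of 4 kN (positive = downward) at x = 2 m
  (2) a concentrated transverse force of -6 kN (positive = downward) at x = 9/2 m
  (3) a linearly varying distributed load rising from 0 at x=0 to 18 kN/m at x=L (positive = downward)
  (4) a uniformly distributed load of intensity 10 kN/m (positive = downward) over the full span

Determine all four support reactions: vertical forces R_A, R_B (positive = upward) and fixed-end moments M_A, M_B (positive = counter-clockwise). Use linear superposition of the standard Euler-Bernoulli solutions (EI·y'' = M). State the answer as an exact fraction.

Load 1 — point force P=4 kN at a=2 m (b=L-a=4):
  R_A = Pb²(3a+b)/L³ = 4·4²·(3·2+4)/6³ = 80/27 kN
  M_A = Pab²/L² = 4·2·4²/6² = 32/9 kN·m
  R_B = Pa²(a+3b)/L³ = 4·2²·(2+3·4)/6³ = 28/27 kN
  M_B = -Pa²b/L² = -4·2²·4/6² = -16/9 kN·m
Load 2 — point force P=-6 kN at a=9/2 m (b=L-a=3/2):
  R_A = Pb²(3a+b)/L³ = (-6)·(3/2)²·(3·(9/2)+(3/2))/6³ = -15/16 kN
  M_A = Pab²/L² = (-6)·(9/2)·(3/2)²/6² = -27/16 kN·m
  R_B = Pa²(a+3b)/L³ = (-6)·(9/2)²·((9/2)+3·(3/2))/6³ = -81/16 kN
  M_B = -Pa²b/L² = -(-6)·(9/2)²·(3/2)/6² = 81/16 kN·m
Load 3 — triangular load w₀=18 kN/m (0→w₀ over full span):
  R_A = 3w₀L/20 = 3·18·6/20 = 81/5 kN
  M_A = w₀L²/30 = 18·6²/30 = 108/5 kN·m
  R_B = 7w₀L/20 = 7·18·6/20 = 189/5 kN
  M_B = -w₀L²/20 = -18·6²/20 = -162/5 kN·m
Load 4 — uniform load w=10 kN/m over full span:
  R_A = wL/2 = 10·6/2 = 30 kN
  M_A = wL²/12 = 10·6²/12 = 30 kN·m
  R_B = wL/2 = 10·6/2 = 30 kN
  M_B = -wL²/12 = -10·6²/12 = -30 kN·m
Superposition: R_A = 104167/2160 kN, M_A = 38497/720 kN·m, R_B = 137753/2160 kN, M_B = -42563/720 kN·m

R_A = 104167/2160 kN, M_A = 38497/720 kN·m, R_B = 137753/2160 kN, M_B = -42563/720 kN·m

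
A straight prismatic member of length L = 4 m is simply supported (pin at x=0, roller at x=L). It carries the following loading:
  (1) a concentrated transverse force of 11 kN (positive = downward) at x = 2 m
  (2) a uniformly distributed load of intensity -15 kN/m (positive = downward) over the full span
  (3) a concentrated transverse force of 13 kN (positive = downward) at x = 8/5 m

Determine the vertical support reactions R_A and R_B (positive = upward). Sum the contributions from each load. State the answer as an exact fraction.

Load 1 — point force P=11 kN at a=2 m (b=L-a=2):
  R_A = Pb/L = 11·2/4 = 11/2 kN
  R_B = Pa/L = 11·2/4 = 11/2 kN
Load 2 — uniform load w=-15 kN/m over full span:
  R_A = wL/2 = (-15)·4/2 = -30 kN
  R_B = wL/2 = (-15)·4/2 = -30 kN
Load 3 — point force P=13 kN at a=8/5 m (b=L-a=12/5):
  R_A = Pb/L = 13·(12/5)/4 = 39/5 kN
  R_B = Pa/L = 13·(8/5)/4 = 26/5 kN
Superposition: R_A = -167/10 kN, R_B = -193/10 kN

R_A = -167/10 kN, R_B = -193/10 kN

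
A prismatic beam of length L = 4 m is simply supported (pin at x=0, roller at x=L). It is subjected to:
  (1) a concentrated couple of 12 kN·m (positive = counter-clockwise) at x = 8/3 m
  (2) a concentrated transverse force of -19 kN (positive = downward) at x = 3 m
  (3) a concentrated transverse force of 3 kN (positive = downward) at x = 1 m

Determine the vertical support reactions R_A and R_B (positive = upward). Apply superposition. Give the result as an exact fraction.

R_A = 1/2 kN, R_B = -33/2 kN

Load 1 — applied couple M₀=12 kN·m at a=8/3 m (b=L-a=4/3):
  R_A = M₀/L = 12/4 = 3 kN
  R_B = -M₀/L = -12/4 = -3 kN
Load 2 — point force P=-19 kN at a=3 m (b=L-a=1):
  R_A = Pb/L = (-19)·1/4 = -19/4 kN
  R_B = Pa/L = (-19)·3/4 = -57/4 kN
Load 3 — point force P=3 kN at a=1 m (b=L-a=3):
  R_A = Pb/L = 3·3/4 = 9/4 kN
  R_B = Pa/L = 3·1/4 = 3/4 kN
Superposition: R_A = 1/2 kN, R_B = -33/2 kN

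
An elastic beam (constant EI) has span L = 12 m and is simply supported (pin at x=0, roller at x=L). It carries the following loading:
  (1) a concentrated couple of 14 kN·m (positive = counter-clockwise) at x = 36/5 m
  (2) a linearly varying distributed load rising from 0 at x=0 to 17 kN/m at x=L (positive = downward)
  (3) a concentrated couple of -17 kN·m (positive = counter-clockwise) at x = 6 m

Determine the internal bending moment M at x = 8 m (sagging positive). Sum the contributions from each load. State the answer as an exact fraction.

Load 1 — applied couple M₀=14 kN·m at a=36/5 m (b=L-a=24/5):
  M_1 = M₀x/L - M₀  [x>a] = 14·8/12 - 14 = -14/3 kN·m
Load 2 — triangular load w₀=17 kN/m (0→w₀ over full span):
  M_2 = w₀Lx/6 - w₀x³/(6L) = 17·12·8/6 - 17·8³/(6·12) = 1360/9 kN·m
Load 3 — applied couple M₀=-17 kN·m at a=6 m (b=L-a=6):
  M_3 = M₀x/L - M₀  [x>a] = (-17)·8/12 - (-17) = 17/3 kN·m
Superposition: M = Σ M_i = 1369/9 kN·m ≈ 152.111111 kN·m

M(8) = 1369/9 kN·m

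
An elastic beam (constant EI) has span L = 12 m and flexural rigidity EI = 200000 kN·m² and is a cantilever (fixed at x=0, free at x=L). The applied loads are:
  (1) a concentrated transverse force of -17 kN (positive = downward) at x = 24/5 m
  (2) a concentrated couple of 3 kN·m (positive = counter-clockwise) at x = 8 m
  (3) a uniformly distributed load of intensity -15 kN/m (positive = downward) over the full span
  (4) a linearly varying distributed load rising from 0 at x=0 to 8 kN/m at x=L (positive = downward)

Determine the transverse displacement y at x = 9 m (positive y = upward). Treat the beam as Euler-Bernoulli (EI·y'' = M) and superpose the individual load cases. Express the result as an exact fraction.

Load 1 — point force P=-17 kN at a=24/5 m (b=L-a=36/5):
  y_1 = -Pa²(3x-a)/(6EI)  [x>a] = -(-17)·(24/5)²·(3·9-(24/5))/(6·200000) = 5661/781250 m
Load 2 — applied couple M₀=3 kN·m at a=8 m (b=L-a=4):
  y_2 = M₀a(2x-a)/(2EI)  [x>a] = 3·8·(2·9-8)/(2·200000) = 3/5000 m
Load 3 — uniform load w=-15 kN/m over full span:
  y_3 = -wx²(x²-4Lx+6L²)/(24EI) = -(-15)·9²·(9²-4·12·9+6·12²)/(24·200000) = 41553/320000 m
Load 4 — triangular load w₀=8 kN/m (0→w₀ over full span):
  y_4 = (w₀Lx³/12-w₀L²x²/6-w₀x⁵/(120L))/EI = (8·12·9³/12-8·12²·9²/6-8·9⁵/(120·12))/200000 = -200961/4000000 m
Superposition: y = Σ y_i = 17491791/200000000 m ≈ 0.087459 m

y(9) = 17491791/200000000 m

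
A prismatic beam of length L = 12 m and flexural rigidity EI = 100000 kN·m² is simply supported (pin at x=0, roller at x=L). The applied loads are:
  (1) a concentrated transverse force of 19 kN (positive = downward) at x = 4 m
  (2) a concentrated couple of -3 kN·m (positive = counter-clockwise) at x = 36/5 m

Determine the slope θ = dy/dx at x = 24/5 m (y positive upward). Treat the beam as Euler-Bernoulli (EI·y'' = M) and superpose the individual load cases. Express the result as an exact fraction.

θ(24/5) = -3241/11250000 rad

Load 1 — point force P=19 kN at a=4 m (b=L-a=8):
  θ_1 = -Pa(2L²-6Lx+3x²+a²)/(6LEI)  [x>a] = -19·4·(2·12²-6·12·(24/5)+3·(24/5)²+4²)/(6·12·100000) = -817/2812500 rad
Load 2 — applied couple M₀=-3 kN·m at a=36/5 m (b=L-a=24/5):
  θ_2 = (M₀x²/(2L)+C₁)/EI  [x≤a] with C₁=M₀(3b²-L²)/(6L)=78/25 = ((-3)·(24/5)²/(2·12)+(78/25))/100000 = 3/1250000 rad
Superposition: θ = Σ θ_i = -3241/11250000 rad ≈ -0.000288 rad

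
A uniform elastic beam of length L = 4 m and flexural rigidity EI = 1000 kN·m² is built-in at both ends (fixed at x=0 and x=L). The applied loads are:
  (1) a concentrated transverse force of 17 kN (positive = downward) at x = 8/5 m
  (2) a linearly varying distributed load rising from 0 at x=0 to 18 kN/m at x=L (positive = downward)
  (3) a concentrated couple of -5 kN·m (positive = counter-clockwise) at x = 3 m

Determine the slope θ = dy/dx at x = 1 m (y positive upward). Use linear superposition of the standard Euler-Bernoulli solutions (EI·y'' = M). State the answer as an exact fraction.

Load 1 — point force P=17 kN at a=8/5 m (b=L-a=12/5):
  θ_1 = -Pb²x(2aL-(3a+b)x)/(2L³EI)  [x≤a] = -17·(12/5)²·1·(2·(8/5)·4-(3·(8/5)+(12/5))·1)/(2·4³·1000) = -1071/250000 rad
Load 2 — triangular load w₀=18 kN/m (0→w₀ over full span):
  θ_2 = -w₀(2x(L-x)(L-2x)(x+2L)+x²(L-x)²)/(120LEI) = -18·(2·1·(4-1)·(4-2·1)·(1+2·4)+1²·(4-1)²)/(120·4·1000) = -351/80000 rad
Load 3 — applied couple M₀=-5 kN·m at a=3 m (b=L-a=1):
  θ_3 = (R_Ax²/2 - M_Ax)/EI  [x≤a] with R_A=-45/32, M_A=-25/16 = ((-45/32)·1²/2 - (-25/16)·1)/1000 = 11/12800 rad
Superposition: θ = Σ θ_i = -62497/8000000 rad ≈ -0.007812 rad

θ(1) = -62497/8000000 rad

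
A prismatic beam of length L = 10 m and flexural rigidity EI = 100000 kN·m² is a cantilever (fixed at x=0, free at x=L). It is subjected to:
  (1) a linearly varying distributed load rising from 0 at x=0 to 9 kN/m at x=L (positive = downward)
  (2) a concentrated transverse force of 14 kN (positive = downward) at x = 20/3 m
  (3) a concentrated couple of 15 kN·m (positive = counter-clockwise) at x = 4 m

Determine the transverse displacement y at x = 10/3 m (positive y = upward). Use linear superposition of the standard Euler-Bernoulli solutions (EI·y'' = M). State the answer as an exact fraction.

Load 1 — triangular load w₀=9 kN/m (0→w₀ over full span):
  y_1 = (w₀Lx³/12-w₀L²x²/6-w₀x⁵/(120L))/EI = (9·10·(10/3)³/12-9·10²·(10/3)²/6-9·(10/3)⁵/(120·10))/100000 = -451/32400 m
Load 2 — point force P=14 kN at a=20/3 m (b=L-a=10/3):
  y_2 = -Px²(3a-x)/(6EI)  [x≤a] = -14·(10/3)²·(3·(20/3)-(10/3))/(6·100000) = -7/1620 m
Load 3 — applied couple M₀=15 kN·m at a=4 m (b=L-a=6):
  y_3 = M₀x²/(2EI)  [x≤a] = 15·(10/3)²/(2·100000) = 1/1200 m
Superposition: y = Σ y_i = -47/2700 m ≈ -0.017407 m

y(10/3) = -47/2700 m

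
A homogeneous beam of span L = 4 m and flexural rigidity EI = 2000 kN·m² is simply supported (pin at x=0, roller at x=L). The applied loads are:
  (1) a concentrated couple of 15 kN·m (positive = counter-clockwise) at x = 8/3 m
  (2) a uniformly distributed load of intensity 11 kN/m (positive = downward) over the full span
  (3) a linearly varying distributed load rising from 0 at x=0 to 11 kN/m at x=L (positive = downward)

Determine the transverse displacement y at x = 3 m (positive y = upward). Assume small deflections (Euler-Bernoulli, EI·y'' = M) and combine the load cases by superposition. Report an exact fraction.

Load 1 — applied couple M₀=15 kN·m at a=8/3 m (b=L-a=4/3):
  y_1 = (M₀x³/(6L)-M₀(x-a)²/2+C₁x)/EI  [x>a] with C₁=M₀(3b²-L²)/(6L)=-20/3 = (15·3³/(6·4)-15·(3-(8/3))²/2+(-20/3)·3)/2000 = -19/9600 m
Load 2 — uniform load w=11 kN/m over full span:
  y_2 = -wx(L³-2Lx²+x³)/(24EI) = -11·3·(4³-2·4·3²+3³)/(24·2000) = -209/16000 m
Load 3 — triangular load w₀=11 kN/m (0→w₀ over full span):
  y_3 = -w₀x(7L⁴-10L²x²+3x⁴)/(360LEI) = -11·3·(7·4⁴-10·4²·3²+3·3⁴)/(360·4·2000) = -1309/192000 m
Superposition: y = Σ y_i = -1399/64000 m ≈ -0.021859 m

y(3) = -1399/64000 m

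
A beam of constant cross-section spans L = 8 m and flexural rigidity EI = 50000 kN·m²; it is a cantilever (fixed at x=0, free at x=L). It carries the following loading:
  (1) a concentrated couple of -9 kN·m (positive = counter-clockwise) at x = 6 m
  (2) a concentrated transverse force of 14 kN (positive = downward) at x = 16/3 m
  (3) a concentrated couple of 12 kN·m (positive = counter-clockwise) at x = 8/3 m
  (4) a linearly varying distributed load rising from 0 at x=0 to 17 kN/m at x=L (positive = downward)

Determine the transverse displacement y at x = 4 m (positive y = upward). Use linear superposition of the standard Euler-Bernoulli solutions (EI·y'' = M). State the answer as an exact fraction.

Load 1 — applied couple M₀=-9 kN·m at a=6 m (b=L-a=2):
  y_1 = M₀x²/(2EI)  [x≤a] = (-9)·4²/(2·50000) = -9/6250 m
Load 2 — point force P=14 kN at a=16/3 m (b=L-a=8/3):
  y_2 = -Px²(3a-x)/(6EI)  [x≤a] = -14·4²·(3·(16/3)-4)/(6·50000) = -28/3125 m
Load 3 — applied couple M₀=12 kN·m at a=8/3 m (b=L-a=16/3):
  y_3 = M₀a(2x-a)/(2EI)  [x>a] = 12·(8/3)·(2·4-(8/3))/(2·50000) = 16/9375 m
Load 4 — triangular load w₀=17 kN/m (0→w₀ over full span):
  y_4 = (w₀Lx³/12-w₀L²x²/6-w₀x⁵/(120L))/EI = (17·8·4³/12-17·8²·4²/6-17·4⁵/(120·8))/50000 = -2057/46875 m
Superposition: y = Σ y_i = -1643/31250 m ≈ -0.052576 m

y(4) = -1643/31250 m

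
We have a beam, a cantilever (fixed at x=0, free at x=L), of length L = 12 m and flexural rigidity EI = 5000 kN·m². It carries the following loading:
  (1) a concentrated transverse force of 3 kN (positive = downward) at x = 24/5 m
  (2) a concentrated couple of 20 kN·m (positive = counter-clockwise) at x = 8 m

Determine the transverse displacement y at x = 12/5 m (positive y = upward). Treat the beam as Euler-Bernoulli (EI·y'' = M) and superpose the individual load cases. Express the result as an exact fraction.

y(12/5) = 72/15625 m

Load 1 — point force P=3 kN at a=24/5 m (b=L-a=36/5):
  y_1 = -Px²(3a-x)/(6EI)  [x≤a] = -3·(12/5)²·(3·(24/5)-(12/5))/(6·5000) = -108/15625 m
Load 2 — applied couple M₀=20 kN·m at a=8 m (b=L-a=4):
  y_2 = M₀x²/(2EI)  [x≤a] = 20·(12/5)²/(2·5000) = 36/3125 m
Superposition: y = Σ y_i = 72/15625 m ≈ 0.004608 m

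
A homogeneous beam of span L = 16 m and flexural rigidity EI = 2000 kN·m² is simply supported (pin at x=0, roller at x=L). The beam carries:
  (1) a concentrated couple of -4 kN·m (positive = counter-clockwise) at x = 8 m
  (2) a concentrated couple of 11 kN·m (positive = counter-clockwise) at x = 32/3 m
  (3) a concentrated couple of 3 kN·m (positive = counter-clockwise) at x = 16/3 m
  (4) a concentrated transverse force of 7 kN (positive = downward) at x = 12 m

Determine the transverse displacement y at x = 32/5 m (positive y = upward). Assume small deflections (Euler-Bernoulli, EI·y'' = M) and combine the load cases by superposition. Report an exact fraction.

Load 1 — applied couple M₀=-4 kN·m at a=8 m (b=L-a=8):
  y_1 = (M₀x³/(6L)+C₁x)/EI  [x≤a] with C₁=M₀(3b²-L²)/(6L)=8/3 = ((-4)·(32/5)³/(6·16)+(8/3)·(32/5))/2000 = 48/15625 m
Load 2 — applied couple M₀=11 kN·m at a=32/3 m (b=L-a=16/3):
  y_2 = (M₀x³/(6L)+C₁x)/EI  [x≤a] with C₁=M₀(3b²-L²)/(6L)=-176/9 = (11·(32/5)³/(6·16)+(-176/9)·(32/5))/2000 = -6688/140625 m
Load 3 — applied couple M₀=3 kN·m at a=16/3 m (b=L-a=32/3):
  y_3 = (M₀x³/(6L)-M₀(x-a)²/2+C₁x)/EI  [x>a] with C₁=M₀(3b²-L²)/(6L)=8/3 = (3·(32/5)³/(6·16)-3·((32/5)-(16/3))²/2+(8/3)·(32/5))/2000 = 184/15625 m
Load 4 — point force P=7 kN at a=12 m (b=L-a=4):
  y_4 = -Pbx(L²-b²-x²)/(6LEI)  [x≤a] = -7·4·(32/5)·(16²-4²-(32/5)²)/(6·16·2000) = -8708/46875 m
Superposition: y = Σ y_i = -30724/140625 m ≈ -0.218482 m

y(32/5) = -30724/140625 m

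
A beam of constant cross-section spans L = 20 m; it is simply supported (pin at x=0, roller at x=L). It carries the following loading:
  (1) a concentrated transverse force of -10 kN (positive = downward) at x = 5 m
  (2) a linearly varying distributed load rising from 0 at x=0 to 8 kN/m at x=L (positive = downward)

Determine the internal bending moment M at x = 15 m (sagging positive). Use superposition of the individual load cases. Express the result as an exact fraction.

M(15) = 325/2 kN·m

Load 1 — point force P=-10 kN at a=5 m (b=L-a=15):
  M_1 = Pa(L-x)/L  [x>a] = (-10)·5·(20-15)/20 = -25/2 kN·m
Load 2 — triangular load w₀=8 kN/m (0→w₀ over full span):
  M_2 = w₀Lx/6 - w₀x³/(6L) = 8·20·15/6 - 8·15³/(6·20) = 175 kN·m
Superposition: M = Σ M_i = 325/2 kN·m ≈ 162.500000 kN·m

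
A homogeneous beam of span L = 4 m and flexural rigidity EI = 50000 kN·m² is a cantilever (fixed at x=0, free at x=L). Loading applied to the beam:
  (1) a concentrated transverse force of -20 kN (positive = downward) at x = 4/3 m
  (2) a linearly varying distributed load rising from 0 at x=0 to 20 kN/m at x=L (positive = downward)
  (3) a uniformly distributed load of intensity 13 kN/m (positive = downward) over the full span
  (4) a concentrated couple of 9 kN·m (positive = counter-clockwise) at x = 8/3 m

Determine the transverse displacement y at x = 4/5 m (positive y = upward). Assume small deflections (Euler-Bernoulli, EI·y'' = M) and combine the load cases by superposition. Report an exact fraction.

Load 1 — point force P=-20 kN at a=4/3 m (b=L-a=8/3):
  y_1 = -Px²(3a-x)/(6EI)  [x≤a] = -(-20)·(4/5)²·(3·(4/3)-(4/5))/(6·50000) = 32/234375 m
Load 2 — triangular load w₀=20 kN/m (0→w₀ over full span):
  y_2 = (w₀Lx³/12-w₀L²x²/6-w₀x⁵/(120L))/EI = (20·4·(4/5)³/12-20·4²·(4/5)²/6-20·(4/5)⁵/(120·4))/50000 = -18008/29296875 m
Load 3 — uniform load w=13 kN/m over full span:
  y_3 = -wx²(x²-4Lx+6L²)/(24EI) = -13·(4/5)²·((4/5)²-4·4·(4/5)+6·4²)/(24·50000) = -3406/5859375 m
Load 4 — applied couple M₀=9 kN·m at a=8/3 m (b=L-a=4/3):
  y_4 = M₀x²/(2EI)  [x≤a] = 9·(4/5)²/(2·50000) = 9/156250 m
Superposition: y = Σ y_i = -19567/19531250 m ≈ -0.001002 m

y(4/5) = -19567/19531250 m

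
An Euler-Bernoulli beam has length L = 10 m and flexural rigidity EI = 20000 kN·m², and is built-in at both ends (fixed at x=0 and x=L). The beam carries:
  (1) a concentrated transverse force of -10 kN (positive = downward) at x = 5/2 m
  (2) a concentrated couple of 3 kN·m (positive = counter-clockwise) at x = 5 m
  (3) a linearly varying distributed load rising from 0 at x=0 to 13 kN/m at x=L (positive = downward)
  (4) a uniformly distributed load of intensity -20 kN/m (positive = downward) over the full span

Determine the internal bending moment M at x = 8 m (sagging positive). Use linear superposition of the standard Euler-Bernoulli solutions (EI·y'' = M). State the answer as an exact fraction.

M(8) = 157/16 kN·m

Load 1 — point force P=-10 kN at a=5/2 m (b=L-a=15/2):
  M_1 = Pa²(a+3b)(L-x)/L³ - Pa²b/L²  [x>a] = (-10)·(5/2)²·((5/2)+3·(15/2))·(10-8)/10³ - (-10)·(5/2)²·(15/2)/10² = 25/16 kN·m
Load 2 — applied couple M₀=3 kN·m at a=5 m (b=L-a=5):
  M_2 = R_Ax - M_A - M₀  [x>a] with R_A=9/20, M_A=3/4 = (9/20)·8 - (3/4) - 3 = -3/20 kN·m
Load 3 — triangular load w₀=13 kN/m (0→w₀ over full span):
  M_3 = 3w₀Lx/20 - w₀L²/30 - w₀x³/(6L) = 3·13·10·8/20 - 13·10²/30 - 13·8³/(6·10) = 26/15 kN·m
Load 4 — uniform load w=-20 kN/m over full span:
  M_4 = wLx/2 - wL²/12 - wx²/2 = (-20)·10·8/2 - (-20)·10²/12 - (-20)·8²/2 = 20/3 kN·m
Superposition: M = Σ M_i = 157/16 kN·m ≈ 9.812500 kN·m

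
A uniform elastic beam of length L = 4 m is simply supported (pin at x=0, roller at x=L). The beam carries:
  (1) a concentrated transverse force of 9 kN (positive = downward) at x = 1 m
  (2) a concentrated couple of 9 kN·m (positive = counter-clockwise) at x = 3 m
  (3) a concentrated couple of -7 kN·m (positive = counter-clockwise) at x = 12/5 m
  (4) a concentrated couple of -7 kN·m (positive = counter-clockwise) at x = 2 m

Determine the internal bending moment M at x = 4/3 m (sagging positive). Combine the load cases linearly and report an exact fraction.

Load 1 — point force P=9 kN at a=1 m (b=L-a=3):
  M_1 = Pa(L-x)/L  [x>a] = 9·1·(4-(4/3))/4 = 6 kN·m
Load 2 — applied couple M₀=9 kN·m at a=3 m (b=L-a=1):
  M_2 = M₀x/L  [x≤a] = 9·(4/3)/4 = 3 kN·m
Load 3 — applied couple M₀=-7 kN·m at a=12/5 m (b=L-a=8/5):
  M_3 = M₀x/L  [x≤a] = (-7)·(4/3)/4 = -7/3 kN·m
Load 4 — applied couple M₀=-7 kN·m at a=2 m (b=L-a=2):
  M_4 = M₀x/L  [x≤a] = (-7)·(4/3)/4 = -7/3 kN·m
Superposition: M = Σ M_i = 13/3 kN·m ≈ 4.333333 kN·m

M(4/3) = 13/3 kN·m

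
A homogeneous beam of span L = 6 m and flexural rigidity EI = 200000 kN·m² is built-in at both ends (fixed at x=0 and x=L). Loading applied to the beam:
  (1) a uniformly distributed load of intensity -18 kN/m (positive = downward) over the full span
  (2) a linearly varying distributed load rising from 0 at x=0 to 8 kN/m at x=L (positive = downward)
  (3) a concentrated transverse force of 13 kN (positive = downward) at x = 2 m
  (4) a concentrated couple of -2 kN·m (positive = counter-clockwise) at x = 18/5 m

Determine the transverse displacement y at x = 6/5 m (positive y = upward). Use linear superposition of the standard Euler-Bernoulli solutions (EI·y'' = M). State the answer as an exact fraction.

Load 1 — uniform load w=-18 kN/m over full span:
  y_1 = -wx²(L-x)²/(24EI) = -(-18)·(6/5)²·(6-(6/5))²/(24·200000) = 243/1953125 m
Load 2 — triangular load w₀=8 kN/m (0→w₀ over full span):
  y_2 = -w₀x²(L-x)²(x+2L)/(120LEI) = -8·(6/5)²·(6-(6/5))²·((6/5)+2·6)/(120·6·200000) = -1188/48828125 m
Load 3 — point force P=13 kN at a=2 m (b=L-a=4):
  y_3 = -Pb²x²(3aL-(3a+b)x)/(6L³EI)  [x≤a] = -13·4²·(6/5)²·(3·2·6-(3·2+4)·(6/5))/(6·6³·200000) = -13/468750 m
Load 4 — applied couple M₀=-2 kN·m at a=18/5 m (b=L-a=12/5):
  y_4 = (R_Ax³/6 - M_Ax²/2)/EI  [x≤a] with R_A=-12/25, M_A=-16/25 = ((-12/25)·(6/5)³/6 - (-16/25)·(6/5)²/2)/200000 = 63/39062500 m
Superposition: y = Σ y_i = 43339/585937500 m ≈ 0.000074 m

y(6/5) = 43339/585937500 m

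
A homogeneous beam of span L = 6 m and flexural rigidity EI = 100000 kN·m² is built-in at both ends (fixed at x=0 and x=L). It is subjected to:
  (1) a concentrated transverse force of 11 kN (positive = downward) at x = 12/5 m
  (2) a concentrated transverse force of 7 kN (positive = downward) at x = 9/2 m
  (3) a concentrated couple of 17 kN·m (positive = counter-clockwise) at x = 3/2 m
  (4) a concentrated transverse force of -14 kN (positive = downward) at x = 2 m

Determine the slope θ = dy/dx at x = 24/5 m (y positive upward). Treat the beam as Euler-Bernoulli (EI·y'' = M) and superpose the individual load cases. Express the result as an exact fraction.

Load 1 — point force P=11 kN at a=12/5 m (b=L-a=18/5):
  θ_1 = Pa²(L-x)(2bL-(3b+a)(L-x))/(2L³EI)  [x>a] = 11·(12/5)²·(6-(24/5))·(2·(18/5)·6-(3·(18/5)+(12/5))·(6-(24/5)))/(2·6³·100000) = 1881/39062500 rad
Load 2 — point force P=7 kN at a=9/2 m (b=L-a=3/2):
  θ_2 = Pa²(L-x)(2bL-(3b+a)(L-x))/(2L³EI)  [x>a] = 7·(9/2)²·(6-(24/5))·(2·(3/2)·6-(3·(3/2)+(9/2))·(6-(24/5)))/(2·6³·100000) = 567/20000000 rad
Load 3 — applied couple M₀=17 kN·m at a=3/2 m (b=L-a=9/2):
  θ_3 = (R_Ax²/2 - M_Ax - M₀(x-a))/EI  [x>a] with R_A=51/16, M_A=-51/16 = ((51/16)·(24/5)²/2 - (-51/16)·(24/5) - 17·((24/5)-(3/2)))/100000 = -51/1250000 rad
Load 4 — point force P=-14 kN at a=2 m (b=L-a=4):
  θ_4 = Pa²(L-x)(2bL-(3b+a)(L-x))/(2L³EI)  [x>a] = (-14)·2²·(6-(24/5))·(2·4·6-(3·4+2)·(6-(24/5)))/(2·6³·100000) = -91/1875000 rad
Superposition: θ = Σ θ_i = -96223/7500000000 rad ≈ -0.000013 rad

θ(24/5) = -96223/7500000000 rad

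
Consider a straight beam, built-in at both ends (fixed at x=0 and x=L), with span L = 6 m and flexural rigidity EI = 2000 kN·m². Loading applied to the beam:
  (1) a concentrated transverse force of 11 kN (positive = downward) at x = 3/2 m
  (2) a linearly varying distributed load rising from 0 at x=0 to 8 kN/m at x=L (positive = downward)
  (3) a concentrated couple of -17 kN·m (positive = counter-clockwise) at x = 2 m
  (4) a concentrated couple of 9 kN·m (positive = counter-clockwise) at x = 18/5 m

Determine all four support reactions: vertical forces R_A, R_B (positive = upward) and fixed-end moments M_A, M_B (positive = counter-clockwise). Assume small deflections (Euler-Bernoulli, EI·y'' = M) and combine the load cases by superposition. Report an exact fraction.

R_A = 107017/7200 kN, M_A = 17409/800 kN·m, R_B = 144983/7200 kN, M_B = -52993/2400 kN·m

Load 1 — point force P=11 kN at a=3/2 m (b=L-a=9/2):
  R_A = Pb²(3a+b)/L³ = 11·(9/2)²·(3·(3/2)+(9/2))/6³ = 297/32 kN
  M_A = Pab²/L² = 11·(3/2)·(9/2)²/6² = 297/32 kN·m
  R_B = Pa²(a+3b)/L³ = 11·(3/2)²·((3/2)+3·(9/2))/6³ = 55/32 kN
  M_B = -Pa²b/L² = -11·(3/2)²·(9/2)/6² = -99/32 kN·m
Load 2 — triangular load w₀=8 kN/m (0→w₀ over full span):
  R_A = 3w₀L/20 = 3·8·6/20 = 36/5 kN
  M_A = w₀L²/30 = 8·6²/30 = 48/5 kN·m
  R_B = 7w₀L/20 = 7·8·6/20 = 84/5 kN
  M_B = -w₀L²/20 = -8·6²/20 = -72/5 kN·m
Load 3 — applied couple M₀=-17 kN·m at a=2 m (b=L-a=4):
  R_A = 6M₀ab/L³ = 6·(-17)·2·4/6³ = -34/9 kN
  M_A = M₀b(2a-b)/L² = (-17)·4·(2·2-4)/6² = 0 kN·m
  R_B = -6M₀ab/L³ = -6·(-17)·2·4/6³ = 34/9 kN
  M_B = M₀a(2b-a)/L² = (-17)·2·(2·4-2)/6² = -17/3 kN·m
Load 4 — applied couple M₀=9 kN·m at a=18/5 m (b=L-a=12/5):
  R_A = 6M₀ab/L³ = 6·9·(18/5)·(12/5)/6³ = 54/25 kN
  M_A = M₀b(2a-b)/L² = 9·(12/5)·(2·(18/5)-(12/5))/6² = 72/25 kN·m
  R_B = -6M₀ab/L³ = -6·9·(18/5)·(12/5)/6³ = -54/25 kN
  M_B = M₀a(2b-a)/L² = 9·(18/5)·(2·(12/5)-(18/5))/6² = 27/25 kN·m
Superposition: R_A = 107017/7200 kN, M_A = 17409/800 kN·m, R_B = 144983/7200 kN, M_B = -52993/2400 kN·m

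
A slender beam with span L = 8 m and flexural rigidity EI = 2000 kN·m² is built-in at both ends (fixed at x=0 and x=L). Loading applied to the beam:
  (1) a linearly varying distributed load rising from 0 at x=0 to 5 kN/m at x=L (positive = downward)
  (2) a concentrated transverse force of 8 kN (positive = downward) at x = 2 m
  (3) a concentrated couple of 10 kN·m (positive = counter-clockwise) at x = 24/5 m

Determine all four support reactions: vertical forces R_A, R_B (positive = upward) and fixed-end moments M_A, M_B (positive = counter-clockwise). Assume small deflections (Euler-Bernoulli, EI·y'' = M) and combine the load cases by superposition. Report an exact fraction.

Load 1 — triangular load w₀=5 kN/m (0→w₀ over full span):
  R_A = 3w₀L/20 = 3·5·8/20 = 6 kN
  M_A = w₀L²/30 = 5·8²/30 = 32/3 kN·m
  R_B = 7w₀L/20 = 7·5·8/20 = 14 kN
  M_B = -w₀L²/20 = -5·8²/20 = -16 kN·m
Load 2 — point force P=8 kN at a=2 m (b=L-a=6):
  R_A = Pb²(3a+b)/L³ = 8·6²·(3·2+6)/8³ = 27/4 kN
  M_A = Pab²/L² = 8·2·6²/8² = 9 kN·m
  R_B = Pa²(a+3b)/L³ = 8·2²·(2+3·6)/8³ = 5/4 kN
  M_B = -Pa²b/L² = -8·2²·6/8² = -3 kN·m
Load 3 — applied couple M₀=10 kN·m at a=24/5 m (b=L-a=16/5):
  R_A = 6M₀ab/L³ = 6·10·(24/5)·(16/5)/8³ = 9/5 kN
  M_A = M₀b(2a-b)/L² = 10·(16/5)·(2·(24/5)-(16/5))/8² = 16/5 kN·m
  R_B = -6M₀ab/L³ = -6·10·(24/5)·(16/5)/8³ = -9/5 kN
  M_B = M₀a(2b-a)/L² = 10·(24/5)·(2·(16/5)-(24/5))/8² = 6/5 kN·m
Superposition: R_A = 291/20 kN, M_A = 343/15 kN·m, R_B = 269/20 kN, M_B = -89/5 kN·m

R_A = 291/20 kN, M_A = 343/15 kN·m, R_B = 269/20 kN, M_B = -89/5 kN·m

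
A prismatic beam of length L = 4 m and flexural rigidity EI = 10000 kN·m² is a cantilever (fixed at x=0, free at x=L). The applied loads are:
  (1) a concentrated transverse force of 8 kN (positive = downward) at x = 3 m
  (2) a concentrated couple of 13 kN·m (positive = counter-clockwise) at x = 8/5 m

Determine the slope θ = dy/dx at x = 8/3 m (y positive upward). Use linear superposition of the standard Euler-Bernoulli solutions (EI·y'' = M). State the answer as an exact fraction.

θ(8/3) = -83/56250 rad

Load 1 — point force P=8 kN at a=3 m (b=L-a=1):
  θ_1 = -Px(2a-x)/(2EI)  [x≤a] = -8·(8/3)·(2·3-(8/3))/(2·10000) = -4/1125 rad
Load 2 — applied couple M₀=13 kN·m at a=8/5 m (b=L-a=12/5):
  θ_2 = M₀a/EI  [x>a] = 13·(8/5)/10000 = 13/6250 rad
Superposition: θ = Σ θ_i = -83/56250 rad ≈ -0.001476 rad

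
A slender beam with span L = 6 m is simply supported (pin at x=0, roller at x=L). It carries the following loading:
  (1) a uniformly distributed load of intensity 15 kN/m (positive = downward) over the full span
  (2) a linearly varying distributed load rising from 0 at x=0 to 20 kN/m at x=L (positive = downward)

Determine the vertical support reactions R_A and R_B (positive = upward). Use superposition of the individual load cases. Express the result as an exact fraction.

Load 1 — uniform load w=15 kN/m over full span:
  R_A = wL/2 = 15·6/2 = 45 kN
  R_B = wL/2 = 15·6/2 = 45 kN
Load 2 — triangular load w₀=20 kN/m (0→w₀ over full span):
  R_A = w₀L/6 = 20·6/6 = 20 kN
  R_B = w₀L/3 = 20·6/3 = 40 kN
Superposition: R_A = 65 kN, R_B = 85 kN

R_A = 65 kN, R_B = 85 kN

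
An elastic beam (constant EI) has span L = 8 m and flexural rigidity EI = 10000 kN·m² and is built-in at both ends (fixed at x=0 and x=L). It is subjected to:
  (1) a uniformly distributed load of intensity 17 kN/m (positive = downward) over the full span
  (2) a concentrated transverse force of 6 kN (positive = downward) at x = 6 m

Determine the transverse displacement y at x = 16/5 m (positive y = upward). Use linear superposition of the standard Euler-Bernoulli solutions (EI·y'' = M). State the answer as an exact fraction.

y(16/5) = -6778/390625 m

Load 1 — uniform load w=17 kN/m over full span:
  y_1 = -wx²(L-x)²/(24EI) = -17·(16/5)²·(8-(16/5))²/(24·10000) = -6528/390625 m
Load 2 — point force P=6 kN at a=6 m (b=L-a=2):
  y_2 = -Pb²x²(3aL-(3a+b)x)/(6L³EI)  [x≤a] = -6·2²·(16/5)²·(3·6·8-(3·6+2)·(16/5))/(6·8³·10000) = -2/3125 m
Superposition: y = Σ y_i = -6778/390625 m ≈ -0.017352 m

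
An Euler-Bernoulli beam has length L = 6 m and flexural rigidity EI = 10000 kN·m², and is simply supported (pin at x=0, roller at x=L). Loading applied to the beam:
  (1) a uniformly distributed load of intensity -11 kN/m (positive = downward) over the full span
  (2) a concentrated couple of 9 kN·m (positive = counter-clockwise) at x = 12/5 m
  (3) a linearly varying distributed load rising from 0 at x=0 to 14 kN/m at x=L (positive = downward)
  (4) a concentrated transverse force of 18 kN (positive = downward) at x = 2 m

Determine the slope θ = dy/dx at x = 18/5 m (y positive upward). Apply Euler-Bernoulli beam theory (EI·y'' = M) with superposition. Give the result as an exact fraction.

θ(18/5) = 101/1562500 rad

Load 1 — uniform load w=-11 kN/m over full span:
  θ_1 = -w(L³-6Lx²+4x³)/(24EI) = -(-11)·(6³-6·6·(18/5)²+4·(18/5)³)/(24·10000) = -3663/1250000 rad
Load 2 — applied couple M₀=9 kN·m at a=12/5 m (b=L-a=18/5):
  θ_2 = (M₀x²/(2L)-M₀(x-a)+C₁)/EI  [x>a] with C₁=M₀(3b²-L²)/(6L)=18/25 = (9·(18/5)²/(2·6)-9·((18/5)-(12/5))+(18/25))/10000 = -9/250000 rad
Load 3 — triangular load w₀=14 kN/m (0→w₀ over full span):
  θ_3 = -w₀(7L⁴-30L²x²+15x⁴)/(360LEI) = -14·(7·6⁴-30·6²·(18/5)²+15·(18/5)⁴)/(360·6·10000) = 609/390625 rad
Load 4 — point force P=18 kN at a=2 m (b=L-a=4):
  θ_4 = -Pa(2L²-6Lx+3x²+a²)/(6LEI)  [x>a] = -18·2·(2·6²-6·6·(18/5)+3·(18/5)²+2²)/(6·6·10000) = 23/15625 rad
Superposition: θ = Σ θ_i = 101/1562500 rad ≈ 0.000065 rad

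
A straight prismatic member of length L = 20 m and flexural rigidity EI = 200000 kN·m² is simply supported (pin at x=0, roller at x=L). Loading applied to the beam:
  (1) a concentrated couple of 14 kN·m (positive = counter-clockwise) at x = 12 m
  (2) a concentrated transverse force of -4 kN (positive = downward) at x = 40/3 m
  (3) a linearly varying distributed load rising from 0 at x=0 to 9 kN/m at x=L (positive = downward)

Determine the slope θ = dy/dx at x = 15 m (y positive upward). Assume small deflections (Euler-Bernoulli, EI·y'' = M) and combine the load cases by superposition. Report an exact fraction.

Load 1 — applied couple M₀=14 kN·m at a=12 m (b=L-a=8):
  θ_1 = (M₀x²/(2L)-M₀(x-a)+C₁)/EI  [x>a] with C₁=M₀(3b²-L²)/(6L)=-364/15 = (14·15²/(2·20)-14·(15-12)+(-364/15))/200000 = 749/12000000 rad
Load 2 — point force P=-4 kN at a=40/3 m (b=L-a=20/3):
  θ_2 = -Pa(2L²-6Lx+3x²+a²)/(6LEI)  [x>a] = -(-4)·(40/3)·(2·20²-6·20·15+3·15²+(40/3)²)/(6·20·200000) = -53/162000 rad
Load 3 — triangular load w₀=9 kN/m (0→w₀ over full span):
  θ_3 = -w₀(7L⁴-30L²x²+15x⁴)/(360LEI) = -9·(7·20⁴-30·20²·15²+15·15⁴)/(360·20·200000) = 1313/256000 rad
Superposition: θ = Σ θ_i = 12607909/2592000000 rad ≈ 0.004864 rad

θ(15) = 12607909/2592000000 rad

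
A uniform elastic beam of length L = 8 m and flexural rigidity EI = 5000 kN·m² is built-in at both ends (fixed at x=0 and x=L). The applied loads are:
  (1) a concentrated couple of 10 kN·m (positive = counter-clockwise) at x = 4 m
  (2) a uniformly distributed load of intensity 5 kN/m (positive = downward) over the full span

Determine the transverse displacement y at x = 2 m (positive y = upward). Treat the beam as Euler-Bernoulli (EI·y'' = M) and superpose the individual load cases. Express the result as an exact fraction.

y(2) = -13/2000 m

Load 1 — applied couple M₀=10 kN·m at a=4 m (b=L-a=4):
  y_1 = (R_Ax³/6 - M_Ax²/2)/EI  [x≤a] with R_A=15/8, M_A=5/2 = ((15/8)·2³/6 - (5/2)·2²/2)/5000 = -1/2000 m
Load 2 — uniform load w=5 kN/m over full span:
  y_2 = -wx²(L-x)²/(24EI) = -5·2²·(8-2)²/(24·5000) = -3/500 m
Superposition: y = Σ y_i = -13/2000 m ≈ -0.006500 m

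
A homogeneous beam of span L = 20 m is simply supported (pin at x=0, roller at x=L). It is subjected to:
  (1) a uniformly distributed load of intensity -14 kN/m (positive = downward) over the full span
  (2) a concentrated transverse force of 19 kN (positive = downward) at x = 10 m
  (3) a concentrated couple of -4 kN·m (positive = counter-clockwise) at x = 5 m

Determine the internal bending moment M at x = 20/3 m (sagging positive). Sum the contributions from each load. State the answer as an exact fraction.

M(20/3) = -5006/9 kN·m

Load 1 — uniform load w=-14 kN/m over full span:
  M_1 = wx(L-x)/2 = (-14)·(20/3)·(20-(20/3))/2 = -5600/9 kN·m
Load 2 — point force P=19 kN at a=10 m (b=L-a=10):
  M_2 = Pbx/L  [x≤a] = 19·10·(20/3)/20 = 190/3 kN·m
Load 3 — applied couple M₀=-4 kN·m at a=5 m (b=L-a=15):
  M_3 = M₀x/L - M₀  [x>a] = (-4)·(20/3)/20 - (-4) = 8/3 kN·m
Superposition: M = Σ M_i = -5006/9 kN·m ≈ -556.222222 kN·m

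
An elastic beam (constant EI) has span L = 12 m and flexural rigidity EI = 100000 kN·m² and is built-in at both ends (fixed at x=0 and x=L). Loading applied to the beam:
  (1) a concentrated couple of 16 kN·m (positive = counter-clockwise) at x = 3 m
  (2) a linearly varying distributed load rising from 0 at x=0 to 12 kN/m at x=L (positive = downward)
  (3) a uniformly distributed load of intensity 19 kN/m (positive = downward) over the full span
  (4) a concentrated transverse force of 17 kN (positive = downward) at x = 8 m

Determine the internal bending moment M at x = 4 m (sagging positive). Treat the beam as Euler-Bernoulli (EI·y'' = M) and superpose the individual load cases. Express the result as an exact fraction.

Load 1 — applied couple M₀=16 kN·m at a=3 m (b=L-a=9):
  M_1 = R_Ax - M_A - M₀  [x>a] with R_A=3/2, M_A=-3 = (3/2)·4 - (-3) - 16 = -7 kN·m
Load 2 — triangular load w₀=12 kN/m (0→w₀ over full span):
  M_2 = 3w₀Lx/20 - w₀L²/30 - w₀x³/(6L) = 3·12·12·4/20 - 12·12²/30 - 12·4³/(6·12) = 272/15 kN·m
Load 3 — uniform load w=19 kN/m over full span:
  M_3 = wLx/2 - wL²/12 - wx²/2 = 19·12·4/2 - 19·12²/12 - 19·4²/2 = 76 kN·m
Load 4 — point force P=17 kN at a=8 m (b=L-a=4):
  M_4 = Pb²(3a+b)x/L³ - Pab²/L²  [x≤a] = 17·4²·(3·8+4)·4/12³ - 17·8·4²/12² = 68/27 kN·m
Superposition: M = Σ M_i = 12103/135 kN·m ≈ 89.651852 kN·m

M(4) = 12103/135 kN·m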